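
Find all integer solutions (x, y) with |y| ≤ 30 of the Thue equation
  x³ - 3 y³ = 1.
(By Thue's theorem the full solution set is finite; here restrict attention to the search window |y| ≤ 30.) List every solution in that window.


The equation is x³ - 3y³ = 1. For fixed y, x³ = 3·y³ + 1, so a solution requires the RHS to be a perfect cube.
Strategy: iterate y from -30 to 30, compute RHS = 3·y³ + 1, and check whether it is a (positive or negative) perfect cube.
Check small values of y:
  y = 0: RHS = 1 = (1)³ ⇒ x = 1 works.
  y = 1: RHS = 4 is not a perfect cube.
  y = -1: RHS = -2 is not a perfect cube.
  y = 2: RHS = 25 is not a perfect cube.
  y = -2: RHS = -23 is not a perfect cube.
  y = 3: RHS = 82 is not a perfect cube.
  y = -3: RHS = -80 is not a perfect cube.
Continuing the search up to |y| = 30 finds no further solutions beyond those listed.
Collected solutions: (1, 0).

Solutions (with |y| ≤ 30): (1, 0).


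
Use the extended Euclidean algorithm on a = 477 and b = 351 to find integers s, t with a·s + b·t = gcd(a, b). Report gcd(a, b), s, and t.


Euclidean algorithm on (477, 351) — divide until remainder is 0:
  477 = 1 · 351 + 126
  351 = 2 · 126 + 99
  126 = 1 · 99 + 27
  99 = 3 · 27 + 18
  27 = 1 · 18 + 9
  18 = 2 · 9 + 0
gcd(477, 351) = 9.
Track Bezout coefficients alongside the remainders: start with r₀ = 477 = a·1 + b·0 (s = 1, t = 0) and r₁ = 351 = a·0 + b·1 (s = 0, t = 1); each new remainder r_{k+1} = r_{k-1} − q_k·r_k inherits s_{k+1} = s_{k-1} − q_k·s_k, t_{k+1} = t_{k-1} − q_k·t_k, so r_k = a·s_k + b·t_k at every step:
  q = 1: r = 126, s = 1 − 1·0 = 1, t = 0 − 1·1 = -1  (check: 477·1 + 351·(-1) = 126)
  q = 2: r = 99, s = 0 − 2·1 = -2, t = 1 − 2·(-1) = 3  (check: 477·(-2) + 351·3 = 99)
  q = 1: r = 27, s = 1 − 1·(-2) = 3, t = -1 − 1·3 = -4  (check: 477·3 + 351·(-4) = 27)
  q = 3: r = 18, s = -2 − 3·3 = -11, t = 3 − 3·(-4) = 15  (check: 477·(-11) + 351·15 = 18)
  q = 1: r = 9, s = 3 − 1·(-11) = 14, t = -4 − 1·15 = -19  (check: 477·14 + 351·(-19) = 9)
The row with r = 9 (the gcd) gives the Bezout coefficients s = 14, t = -19.
Result: 477 · (14) + 351 · (-19) = 9.

gcd(477, 351) = 9; s = 14, t = -19 (check: 477·14 + 351·(-19) = 9).


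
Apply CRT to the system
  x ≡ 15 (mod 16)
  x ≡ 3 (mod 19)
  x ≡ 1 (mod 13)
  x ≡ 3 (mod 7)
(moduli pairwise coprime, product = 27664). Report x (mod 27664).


Product of moduli M = 16 · 19 · 13 · 7 = 27664.
Merge one congruence at a time:
  Start: x ≡ 15 (mod 16).
  Combine with x ≡ 3 (mod 19); new modulus lcm = 304.
    Write x = 15 + 16·t and substitute into x ≡ 3 (mod 19): 16·t ≡ 3 − 15 = -12 (mod 19).
    Reduce coefficients mod 19: 16·t ≡ 7 (mod 19).
    The inverse of 16 mod 19 is 6 (since 16·6 = 96 = 5·19 + 1), so t ≡ 6·7 = 42 ≡ 4 (mod 19).
    Then x = 15 + 16·4 = 79, valid modulo lcm(16, 19) = 304: x ≡ 79 (mod 304).
  Combine with x ≡ 1 (mod 13); new modulus lcm = 3952.
    Write x = 79 + 304·t and substitute into x ≡ 1 (mod 13): 304·t ≡ 1 − 79 = -78 (mod 13).
    Reduce coefficients mod 13: 5·t ≡ 0 (mod 13).
    The inverse of 5 mod 13 is 8 (since 5·8 = 40 = 3·13 + 1), so t ≡ 8·0 = 0 ≡ 0 (mod 13).
    Then x = 79 + 304·0 = 79, valid modulo lcm(304, 13) = 3952: x ≡ 79 (mod 3952).
  Combine with x ≡ 3 (mod 7); new modulus lcm = 27664.
    Write x = 79 + 3952·t and substitute into x ≡ 3 (mod 7): 3952·t ≡ 3 − 79 = -76 (mod 7).
    Reduce coefficients mod 7: 4·t ≡ 1 (mod 7).
    The inverse of 4 mod 7 is 2 (since 4·2 = 8 = 1·7 + 1), so t ≡ 2·1 = 2 ≡ 2 (mod 7).
    Then x = 79 + 3952·2 = 7983, valid modulo lcm(3952, 7) = 27664: x ≡ 7983 (mod 27664).
Verify against each original: 7983 mod 16 = 15, 7983 mod 19 = 3, 7983 mod 13 = 1, 7983 mod 7 = 3.

x ≡ 7983 (mod 27664).


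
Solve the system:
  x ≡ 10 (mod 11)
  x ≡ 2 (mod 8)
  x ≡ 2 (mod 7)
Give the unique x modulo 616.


Moduli 11, 8, 7 are pairwise coprime; by CRT there is a unique solution modulo M = 11 · 8 · 7 = 616.
Solve pairwise, accumulating the modulus:
  Start with x ≡ 10 (mod 11).
  Combine with x ≡ 2 (mod 8): since gcd(11, 8) = 1, we get a unique residue mod 88.
    Write x = 10 + 11·t and substitute into x ≡ 2 (mod 8): 11·t ≡ 2 − 10 = -8 (mod 8).
    Reduce coefficients mod 8: 3·t ≡ 0 (mod 8).
    The inverse of 3 mod 8 is 3 (since 3·3 = 9 = 1·8 + 1), so t ≡ 3·0 = 0 ≡ 0 (mod 8).
    Then x = 10 + 11·0 = 10, valid modulo lcm(11, 8) = 88: x ≡ 10 (mod 88).
  Combine with x ≡ 2 (mod 7): since gcd(88, 7) = 1, we get a unique residue mod 616.
    Write x = 10 + 88·t and substitute into x ≡ 2 (mod 7): 88·t ≡ 2 − 10 = -8 (mod 7).
    Reduce coefficients mod 7: 4·t ≡ 6 (mod 7).
    The inverse of 4 mod 7 is 2 (since 4·2 = 8 = 1·7 + 1), so t ≡ 2·6 = 12 ≡ 5 (mod 7).
    Then x = 10 + 88·5 = 450, valid modulo lcm(88, 7) = 616: x ≡ 450 (mod 616).
Verify: 450 mod 11 = 10 ✓, 450 mod 8 = 2 ✓, 450 mod 7 = 2 ✓.

x ≡ 450 (mod 616).


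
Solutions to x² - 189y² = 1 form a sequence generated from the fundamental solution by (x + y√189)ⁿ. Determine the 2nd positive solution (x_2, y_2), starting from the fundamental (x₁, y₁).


Step 1: Find the fundamental solution (x₁, y₁) of x² - 189y² = 1.
  Expand √189 as a continued fraction. a₀ = ⌊√189⌋ = 13; iterate m_{k+1} = d_k·a_k − m_k, d_{k+1} = (189 − m_{k+1}²)/d_k, a_{k+1} = ⌊(a₀ + m_{k+1})/d_{k+1}⌋ (starting m₀ = 0, d₀ = 1), with convergents p_k = a_k·p_{k-1} + p_{k-2}, q_k = a_k·q_{k-1} + q_{k-2} (p₋₁ = 1, q₋₁ = 0):
  k = 0: a₀ = 13; p₀/q₀ = 13/1; p₀² − 189·q₀² = 169 − 189 = -20.
  k = 1: m = 13, d = 20, a = ⌊(13 + 13)/20⌋ = 1; p/q = (1·13 + 1)/(1·1 + 0) = 14/1; p² − 189·q² = 196 − 189 = 7.
  k = 2: m = 7, d = 7, a = ⌊(13 + 7)/7⌋ = 2; p/q = (2·14 + 13)/(2·1 + 1) = 41/3; p² − 189·q² = 1681 − 1701 = -20.
  k = 3: m = 7, d = 20, a = ⌊(13 + 7)/20⌋ = 1; p/q = (1·41 + 14)/(1·3 + 1) = 55/4; p² − 189·q² = 3025 − 3024 = 1.
  The first convergent with p² − 189·q² = 1 gives the fundamental solution (x₁, y₁) = (55, 4).
Step 2: Apply the recurrence (x_{n+1}, y_{n+1}) = (x₁x_n + 189y₁y_n, x₁y_n + y₁x_n) repeatedly.
  From (x_1, y_1) = (55, 4): x_2 = 55·55 + 189·4·4 = 6049; y_2 = 55·4 + 4·55 = 440.
Step 3: Verify x_2² - 189·y_2² = 36590401 - 36590400 = 1 (should be 1). ✓

(x_1, y_1) = (55, 4); (x_2, y_2) = (6049, 440).


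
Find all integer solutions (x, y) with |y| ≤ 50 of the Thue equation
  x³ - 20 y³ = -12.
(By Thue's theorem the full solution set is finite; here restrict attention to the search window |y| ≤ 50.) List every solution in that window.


The equation is x³ - 20y³ = -12. For fixed y, x³ = 20·y³ − 12, so a solution requires the RHS to be a perfect cube.
Strategy: iterate y from -50 to 50, compute RHS = 20·y³ − 12, and check whether it is a (positive or negative) perfect cube.
Check small values of y:
  y = 0: RHS = -12 is not a perfect cube.
  y = 1: RHS = 8 = (2)³ ⇒ x = 2 works.
  y = -1: RHS = -32 is not a perfect cube.
  y = 2: RHS = 148 is not a perfect cube.
  y = -2: RHS = -172 is not a perfect cube.
  y = 3: RHS = 528 is not a perfect cube.
  y = -3: RHS = -552 is not a perfect cube.
Continuing the search up to |y| = 50 finds no further solutions beyond those listed.
Collected solutions: (2, 1).

Solutions (with |y| ≤ 50): (2, 1).


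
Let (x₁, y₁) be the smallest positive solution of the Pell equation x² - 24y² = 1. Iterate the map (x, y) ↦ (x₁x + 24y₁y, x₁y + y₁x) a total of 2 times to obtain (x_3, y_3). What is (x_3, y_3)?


Step 1: Find the fundamental solution (x₁, y₁) of x² - 24y² = 1.
  Expand √24 as a continued fraction. a₀ = ⌊√24⌋ = 4; iterate m_{k+1} = d_k·a_k − m_k, d_{k+1} = (24 − m_{k+1}²)/d_k, a_{k+1} = ⌊(a₀ + m_{k+1})/d_{k+1}⌋ (starting m₀ = 0, d₀ = 1), with convergents p_k = a_k·p_{k-1} + p_{k-2}, q_k = a_k·q_{k-1} + q_{k-2} (p₋₁ = 1, q₋₁ = 0):
  k = 0: a₀ = 4; p₀/q₀ = 4/1; p₀² − 24·q₀² = 16 − 24 = -8.
  k = 1: m = 4, d = 8, a = ⌊(4 + 4)/8⌋ = 1; p/q = (1·4 + 1)/(1·1 + 0) = 5/1; p² − 24·q² = 25 − 24 = 1.
  The first convergent with p² − 24·q² = 1 gives the fundamental solution (x₁, y₁) = (5, 1).
Step 2: Apply the recurrence (x_{n+1}, y_{n+1}) = (x₁x_n + 24y₁y_n, x₁y_n + y₁x_n) repeatedly.
  From (x_1, y_1) = (5, 1): x_2 = 5·5 + 24·1·1 = 49; y_2 = 5·1 + 1·5 = 10.
  From (x_2, y_2) = (49, 10): x_3 = 5·49 + 24·1·10 = 485; y_3 = 5·10 + 1·49 = 99.
Step 3: Verify x_3² - 24·y_3² = 235225 - 235224 = 1 (should be 1). ✓

(x_1, y_1) = (5, 1); (x_3, y_3) = (485, 99).


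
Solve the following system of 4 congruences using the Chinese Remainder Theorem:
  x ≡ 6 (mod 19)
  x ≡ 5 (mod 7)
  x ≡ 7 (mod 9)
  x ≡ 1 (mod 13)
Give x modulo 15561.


Product of moduli M = 19 · 7 · 9 · 13 = 15561.
Merge one congruence at a time:
  Start: x ≡ 6 (mod 19).
  Combine with x ≡ 5 (mod 7); new modulus lcm = 133.
    Write x = 6 + 19·t and substitute into x ≡ 5 (mod 7): 19·t ≡ 5 − 6 = -1 (mod 7).
    Reduce coefficients mod 7: 5·t ≡ 6 (mod 7).
    The inverse of 5 mod 7 is 3 (since 5·3 = 15 = 2·7 + 1), so t ≡ 3·6 = 18 ≡ 4 (mod 7).
    Then x = 6 + 19·4 = 82, valid modulo lcm(19, 7) = 133: x ≡ 82 (mod 133).
  Combine with x ≡ 7 (mod 9); new modulus lcm = 1197.
    Write x = 82 + 133·t and substitute into x ≡ 7 (mod 9): 133·t ≡ 7 − 82 = -75 (mod 9).
    Reduce coefficients mod 9: 7·t ≡ 6 (mod 9).
    The inverse of 7 mod 9 is 4 (since 7·4 = 28 = 3·9 + 1), so t ≡ 4·6 = 24 ≡ 6 (mod 9).
    Then x = 82 + 133·6 = 880, valid modulo lcm(133, 9) = 1197: x ≡ 880 (mod 1197).
  Combine with x ≡ 1 (mod 13); new modulus lcm = 15561.
    Write x = 880 + 1197·t and substitute into x ≡ 1 (mod 13): 1197·t ≡ 1 − 880 = -879 (mod 13).
    Reduce coefficients mod 13: 1·t ≡ 5 (mod 13).
    So t ≡ 5 (mod 13).
    Then x = 880 + 1197·5 = 6865, valid modulo lcm(1197, 13) = 15561: x ≡ 6865 (mod 15561).
Verify against each original: 6865 mod 19 = 6, 6865 mod 7 = 5, 6865 mod 9 = 7, 6865 mod 13 = 1.

x ≡ 6865 (mod 15561).


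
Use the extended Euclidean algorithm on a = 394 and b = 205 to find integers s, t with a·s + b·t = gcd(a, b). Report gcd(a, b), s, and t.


Euclidean algorithm on (394, 205) — divide until remainder is 0:
  394 = 1 · 205 + 189
  205 = 1 · 189 + 16
  189 = 11 · 16 + 13
  16 = 1 · 13 + 3
  13 = 4 · 3 + 1
  3 = 3 · 1 + 0
gcd(394, 205) = 1.
Track Bezout coefficients alongside the remainders: start with r₀ = 394 = a·1 + b·0 (s = 1, t = 0) and r₁ = 205 = a·0 + b·1 (s = 0, t = 1); each new remainder r_{k+1} = r_{k-1} − q_k·r_k inherits s_{k+1} = s_{k-1} − q_k·s_k, t_{k+1} = t_{k-1} − q_k·t_k, so r_k = a·s_k + b·t_k at every step:
  q = 1: r = 189, s = 1 − 1·0 = 1, t = 0 − 1·1 = -1  (check: 394·1 + 205·(-1) = 189)
  q = 1: r = 16, s = 0 − 1·1 = -1, t = 1 − 1·(-1) = 2  (check: 394·(-1) + 205·2 = 16)
  q = 11: r = 13, s = 1 − 11·(-1) = 12, t = -1 − 11·2 = -23  (check: 394·12 + 205·(-23) = 13)
  q = 1: r = 3, s = -1 − 1·12 = -13, t = 2 − 1·(-23) = 25  (check: 394·(-13) + 205·25 = 3)
  q = 4: r = 1, s = 12 − 4·(-13) = 64, t = -23 − 4·25 = -123  (check: 394·64 + 205·(-123) = 1)
The row with r = 1 (the gcd) gives the Bezout coefficients s = 64, t = -123.
Result: 394 · (64) + 205 · (-123) = 1.

gcd(394, 205) = 1; s = 64, t = -123 (check: 394·64 + 205·(-123) = 1).


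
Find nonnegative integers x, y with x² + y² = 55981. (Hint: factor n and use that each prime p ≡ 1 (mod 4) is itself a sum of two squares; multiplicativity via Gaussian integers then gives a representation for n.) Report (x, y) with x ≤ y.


Step 1: Factor n = 55981 = 17 · 37 · 89.
Step 2: Check the mod-4 condition on each prime factor: 17 ≡ 1 (mod 4), exponent 1; 37 ≡ 1 (mod 4), exponent 1; 89 ≡ 1 (mod 4), exponent 1.
All primes ≡ 3 (mod 4) appear to even exponent (or don't appear), so by the two-squares theorem n IS expressible as a sum of two squares.
Step 3: Build a representation. Here n = 17 · 37 · 89 is a product of primes ≡ 1 (mod 4). Each prime p ≡ 1 (mod 4) is itself a sum of two squares; find a² by testing p − a² for a perfect square:
  17: 17 − 1² = 16 = 4² ⇒ 17 = 1² + 4².
  37: 37 − 1² = 36 = 6² ⇒ 37 = 1² + 6².
  89: 89 − 1² = 88, 89 − 2² = 85, 89 − 3² = 80, 89 − 4² = 73, 89 − 5² = 64 = 8² ⇒ 89 = 5² + 8².
  Combine using the Brahmagupta–Fibonacci identity (a² + b²)(c² + d²) = (ac − bd)² + (ad + bc)² = (ac + bd)² + (ad − bc)²:
  17 · 37 = 629: from (1² + 4²)(1² + 6²), take (1·1 − 4·6, 1·6 + 4·1) = (1 − 24, 6 + 4) = (-23, 10); dropping signs (only squares matter) gives (23, 10); check 23² + 10² = 529 + 100 = 629 ✓.
  629 · 89 = 55981: from (23² + 10²)(5² + 8²), take (23·5 − 10·8, 23·8 + 10·5) = (115 − 80, 184 + 50) = (35, 234); check 35² + 234² = 1225 + 54756 = 55981 ✓.
Step 4: Order so x ≤ y and verify: 35² + 234² = 1225 + 54756 = 55981 = n. ✓

n = 55981 = 35² + 234² (one valid representation with x ≤ y).


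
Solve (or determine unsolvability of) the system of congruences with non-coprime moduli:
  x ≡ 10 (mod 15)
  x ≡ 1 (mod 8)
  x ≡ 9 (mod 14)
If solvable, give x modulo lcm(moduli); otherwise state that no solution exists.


Moduli 15, 8, 14 are not pairwise coprime, so CRT works modulo lcm(m_i) when all pairwise compatibility conditions hold.
Pairwise compatibility: gcd(m_i, m_j) must divide a_i - a_j for every pair.
Merge one congruence at a time:
  Start: x ≡ 10 (mod 15).
  Combine with x ≡ 1 (mod 8): gcd(15, 8) = 1; 1 - 10 = -9, which IS divisible by 1, so compatible.
    Write x = 10 + 15·t and substitute into x ≡ 1 (mod 8): 15·t ≡ 1 − 10 = -9 (mod 8).
    Reduce coefficients mod 8: 7·t ≡ 7 (mod 8).
    The inverse of 7 mod 8 is 7 (since 7·7 = 49 = 6·8 + 1), so t ≡ 7·7 = 49 ≡ 1 (mod 8).
    Then x = 10 + 15·1 = 25, valid modulo lcm(15, 8) = 120: x ≡ 25 (mod 120).
  Combine with x ≡ 9 (mod 14): gcd(120, 14) = 2; 9 - 25 = -16, which IS divisible by 2, so compatible.
    Write x = 25 + 120·t and substitute into x ≡ 9 (mod 14): 120·t ≡ 9 − 25 = -16 (mod 14).
    Divide the congruence (and modulus) by g = 2: 60·t ≡ -8 (mod 7).
    Reduce coefficients mod 7: 4·t ≡ 6 (mod 7).
    The inverse of 4 mod 7 is 2 (since 4·2 = 8 = 1·7 + 1), so t ≡ 2·6 = 12 ≡ 5 (mod 7).
    Then x = 25 + 120·5 = 625, valid modulo lcm(120, 14) = 840: x ≡ 625 (mod 840).
Verify: 625 mod 15 = 10, 625 mod 8 = 1, 625 mod 14 = 9.

x ≡ 625 (mod 840).


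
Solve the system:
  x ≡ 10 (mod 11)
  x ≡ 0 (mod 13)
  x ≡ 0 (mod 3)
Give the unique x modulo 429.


Moduli 11, 13, 3 are pairwise coprime; by CRT there is a unique solution modulo M = 11 · 13 · 3 = 429.
Solve pairwise, accumulating the modulus:
  Start with x ≡ 10 (mod 11).
  Combine with x ≡ 0 (mod 13): since gcd(11, 13) = 1, we get a unique residue mod 143.
    Write x = 10 + 11·t and substitute into x ≡ 0 (mod 13): 11·t ≡ 0 − 10 = -10 (mod 13).
    Reduce coefficients mod 13: 11·t ≡ 3 (mod 13).
    The inverse of 11 mod 13 is 6 (since 11·6 = 66 = 5·13 + 1), so t ≡ 6·3 = 18 ≡ 5 (mod 13).
    Then x = 10 + 11·5 = 65, valid modulo lcm(11, 13) = 143: x ≡ 65 (mod 143).
  Combine with x ≡ 0 (mod 3): since gcd(143, 3) = 1, we get a unique residue mod 429.
    Write x = 65 + 143·t and substitute into x ≡ 0 (mod 3): 143·t ≡ 0 − 65 = -65 (mod 3).
    Reduce coefficients mod 3: 2·t ≡ 1 (mod 3).
    The inverse of 2 mod 3 is 2 (since 2·2 = 4 = 1·3 + 1), so t ≡ 2·1 = 2 ≡ 2 (mod 3).
    Then x = 65 + 143·2 = 351, valid modulo lcm(143, 3) = 429: x ≡ 351 (mod 429).
Verify: 351 mod 11 = 10 ✓, 351 mod 13 = 0 ✓, 351 mod 3 = 0 ✓.

x ≡ 351 (mod 429).


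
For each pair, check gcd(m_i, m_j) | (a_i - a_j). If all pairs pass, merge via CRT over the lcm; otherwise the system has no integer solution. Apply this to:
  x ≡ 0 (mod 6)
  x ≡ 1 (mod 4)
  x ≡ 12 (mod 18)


Moduli 6, 4, 18 are not pairwise coprime, so CRT works modulo lcm(m_i) when all pairwise compatibility conditions hold.
Pairwise compatibility: gcd(m_i, m_j) must divide a_i - a_j for every pair.
Merge one congruence at a time:
  Start: x ≡ 0 (mod 6).
  Combine with x ≡ 1 (mod 4): gcd(6, 4) = 2, and 1 - 0 = 1 is NOT divisible by 2.
    ⇒ system is inconsistent (no integer solution).

No solution (the system is inconsistent).


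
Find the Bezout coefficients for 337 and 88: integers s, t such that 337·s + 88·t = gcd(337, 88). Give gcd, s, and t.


Euclidean algorithm on (337, 88) — divide until remainder is 0:
  337 = 3 · 88 + 73
  88 = 1 · 73 + 15
  73 = 4 · 15 + 13
  15 = 1 · 13 + 2
  13 = 6 · 2 + 1
  2 = 2 · 1 + 0
gcd(337, 88) = 1.
Track Bezout coefficients alongside the remainders: start with r₀ = 337 = a·1 + b·0 (s = 1, t = 0) and r₁ = 88 = a·0 + b·1 (s = 0, t = 1); each new remainder r_{k+1} = r_{k-1} − q_k·r_k inherits s_{k+1} = s_{k-1} − q_k·s_k, t_{k+1} = t_{k-1} − q_k·t_k, so r_k = a·s_k + b·t_k at every step:
  q = 3: r = 73, s = 1 − 3·0 = 1, t = 0 − 3·1 = -3  (check: 337·1 + 88·(-3) = 73)
  q = 1: r = 15, s = 0 − 1·1 = -1, t = 1 − 1·(-3) = 4  (check: 337·(-1) + 88·4 = 15)
  q = 4: r = 13, s = 1 − 4·(-1) = 5, t = -3 − 4·4 = -19  (check: 337·5 + 88·(-19) = 13)
  q = 1: r = 2, s = -1 − 1·5 = -6, t = 4 − 1·(-19) = 23  (check: 337·(-6) + 88·23 = 2)
  q = 6: r = 1, s = 5 − 6·(-6) = 41, t = -19 − 6·23 = -157  (check: 337·41 + 88·(-157) = 1)
The row with r = 1 (the gcd) gives the Bezout coefficients s = 41, t = -157.
Result: 337 · (41) + 88 · (-157) = 1.

gcd(337, 88) = 1; s = 41, t = -157 (check: 337·41 + 88·(-157) = 1).


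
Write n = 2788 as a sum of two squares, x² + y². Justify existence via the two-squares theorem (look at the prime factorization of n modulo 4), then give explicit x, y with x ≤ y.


Step 1: Factor n = 2788 = 2^2 · 17 · 41.
Step 2: Check the mod-4 condition on each prime factor: 2 = 2 (special); 17 ≡ 1 (mod 4), exponent 1; 41 ≡ 1 (mod 4), exponent 1.
All primes ≡ 3 (mod 4) appear to even exponent (or don't appear), so by the two-squares theorem n IS expressible as a sum of two squares.
Step 3: Build a representation. Group n = k² · m with k = 2 and m = 17 · 41 = 697 (a product of primes ≡ 1 (mod 4)); a representation of m scales to one of n via (k·x)² + (k·y)² = k²(x² + y²). Each prime p ≡ 1 (mod 4) is itself a sum of two squares; find a² by testing p − a² for a perfect square:
  17: 17 − 1² = 16 = 4² ⇒ 17 = 1² + 4².
  41: 41 − 1² = 40, 41 − 2² = 37, 41 − 3² = 32, 41 − 4² = 25 = 5² ⇒ 41 = 4² + 5².
  Combine using the Brahmagupta–Fibonacci identity (a² + b²)(c² + d²) = (ac − bd)² + (ad + bc)² = (ac + bd)² + (ad − bc)²:
  17 · 41 = 697: from (1² + 4²)(4² + 5²), take (1·4 − 4·5, 1·5 + 4·4) = (4 − 20, 5 + 16) = (-16, 21); dropping signs (only squares matter) gives (16, 21); check 16² + 21² = 256 + 441 = 697 ✓.
  Scale by k = 2: (2·16, 2·21) = (32, 42).
Step 4: Order so x ≤ y and verify: 32² + 42² = 1024 + 1764 = 2788 = n. ✓

n = 2788 = 32² + 42² (one valid representation with x ≤ y).


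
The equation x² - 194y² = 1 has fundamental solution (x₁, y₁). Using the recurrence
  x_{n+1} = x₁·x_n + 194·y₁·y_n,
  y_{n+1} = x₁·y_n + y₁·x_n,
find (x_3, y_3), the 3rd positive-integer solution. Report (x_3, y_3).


Step 1: Find the fundamental solution (x₁, y₁) of x² - 194y² = 1.
  Expand √194 as a continued fraction. a₀ = ⌊√194⌋ = 13; iterate m_{k+1} = d_k·a_k − m_k, d_{k+1} = (194 − m_{k+1}²)/d_k, a_{k+1} = ⌊(a₀ + m_{k+1})/d_{k+1}⌋ (starting m₀ = 0, d₀ = 1), with convergents p_k = a_k·p_{k-1} + p_{k-2}, q_k = a_k·q_{k-1} + q_{k-2} (p₋₁ = 1, q₋₁ = 0):
  k = 0: a₀ = 13; p₀/q₀ = 13/1; p₀² − 194·q₀² = 169 − 194 = -25.
  k = 1: m = 13, d = 25, a = ⌊(13 + 13)/25⌋ = 1; p/q = (1·13 + 1)/(1·1 + 0) = 14/1; p² − 194·q² = 196 − 194 = 2.
  k = 2: m = 12, d = 2, a = ⌊(13 + 12)/2⌋ = 12; p/q = (12·14 + 13)/(12·1 + 1) = 181/13; p² − 194·q² = 32761 − 32786 = -25.
  k = 3: m = 12, d = 25, a = ⌊(13 + 12)/25⌋ = 1; p/q = (1·181 + 14)/(1·13 + 1) = 195/14; p² − 194·q² = 38025 − 38024 = 1.
  The first convergent with p² − 194·q² = 1 gives the fundamental solution (x₁, y₁) = (195, 14).
Step 2: Apply the recurrence (x_{n+1}, y_{n+1}) = (x₁x_n + 194y₁y_n, x₁y_n + y₁x_n) repeatedly.
  From (x_1, y_1) = (195, 14): x_2 = 195·195 + 194·14·14 = 76049; y_2 = 195·14 + 14·195 = 5460.
  From (x_2, y_2) = (76049, 5460): x_3 = 195·76049 + 194·14·5460 = 29658915; y_3 = 195·5460 + 14·76049 = 2129386.
Step 3: Verify x_3² - 194·y_3² = 879651238977225 - 879651238977224 = 1 (should be 1). ✓

(x_1, y_1) = (195, 14); (x_3, y_3) = (29658915, 2129386).


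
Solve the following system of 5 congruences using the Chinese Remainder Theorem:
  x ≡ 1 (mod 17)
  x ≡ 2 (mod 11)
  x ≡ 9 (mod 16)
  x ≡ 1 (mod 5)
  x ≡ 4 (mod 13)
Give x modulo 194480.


Product of moduli M = 17 · 11 · 16 · 5 · 13 = 194480.
Merge one congruence at a time:
  Start: x ≡ 1 (mod 17).
  Combine with x ≡ 2 (mod 11); new modulus lcm = 187.
    Write x = 1 + 17·t and substitute into x ≡ 2 (mod 11): 17·t ≡ 2 − 1 = 1 (mod 11).
    Reduce coefficients mod 11: 6·t ≡ 1 (mod 11).
    The inverse of 6 mod 11 is 2 (since 6·2 = 12 = 1·11 + 1), so t ≡ 2·1 = 2 ≡ 2 (mod 11).
    Then x = 1 + 17·2 = 35, valid modulo lcm(17, 11) = 187: x ≡ 35 (mod 187).
  Combine with x ≡ 9 (mod 16); new modulus lcm = 2992.
    Write x = 35 + 187·t and substitute into x ≡ 9 (mod 16): 187·t ≡ 9 − 35 = -26 (mod 16).
    Reduce coefficients mod 16: 11·t ≡ 6 (mod 16).
    The inverse of 11 mod 16 is 3 (since 11·3 = 33 = 2·16 + 1), so t ≡ 3·6 = 18 ≡ 2 (mod 16).
    Then x = 35 + 187·2 = 409, valid modulo lcm(187, 16) = 2992: x ≡ 409 (mod 2992).
  Combine with x ≡ 1 (mod 5); new modulus lcm = 14960.
    Write x = 409 + 2992·t and substitute into x ≡ 1 (mod 5): 2992·t ≡ 1 − 409 = -408 (mod 5).
    Reduce coefficients mod 5: 2·t ≡ 2 (mod 5).
    The inverse of 2 mod 5 is 3 (since 2·3 = 6 = 1·5 + 1), so t ≡ 3·2 = 6 ≡ 1 (mod 5).
    Then x = 409 + 2992·1 = 3401, valid modulo lcm(2992, 5) = 14960: x ≡ 3401 (mod 14960).
  Combine with x ≡ 4 (mod 13); new modulus lcm = 194480.
    Write x = 3401 + 14960·t and substitute into x ≡ 4 (mod 13): 14960·t ≡ 4 − 3401 = -3397 (mod 13).
    Reduce coefficients mod 13: 10·t ≡ 9 (mod 13).
    The inverse of 10 mod 13 is 4 (since 10·4 = 40 = 3·13 + 1), so t ≡ 4·9 = 36 ≡ 10 (mod 13).
    Then x = 3401 + 14960·10 = 153001, valid modulo lcm(14960, 13) = 194480: x ≡ 153001 (mod 194480).
Verify against each original: 153001 mod 17 = 1, 153001 mod 11 = 2, 153001 mod 16 = 9, 153001 mod 5 = 1, 153001 mod 13 = 4.

x ≡ 153001 (mod 194480).


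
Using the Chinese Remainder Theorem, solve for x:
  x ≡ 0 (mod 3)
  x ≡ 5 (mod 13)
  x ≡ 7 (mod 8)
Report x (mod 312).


Moduli 3, 13, 8 are pairwise coprime; by CRT there is a unique solution modulo M = 3 · 13 · 8 = 312.
Solve pairwise, accumulating the modulus:
  Start with x ≡ 0 (mod 3).
  Combine with x ≡ 5 (mod 13): since gcd(3, 13) = 1, we get a unique residue mod 39.
    Write x = 0 + 3·t and substitute into x ≡ 5 (mod 13): 3·t ≡ 5 − 0 = 5 (mod 13).
    The inverse of 3 mod 13 is 9 (since 3·9 = 27 = 2·13 + 1), so t ≡ 9·5 = 45 ≡ 6 (mod 13).
    Then x = 0 + 3·6 = 18, valid modulo lcm(3, 13) = 39: x ≡ 18 (mod 39).
  Combine with x ≡ 7 (mod 8): since gcd(39, 8) = 1, we get a unique residue mod 312.
    Write x = 18 + 39·t and substitute into x ≡ 7 (mod 8): 39·t ≡ 7 − 18 = -11 (mod 8).
    Reduce coefficients mod 8: 7·t ≡ 5 (mod 8).
    The inverse of 7 mod 8 is 7 (since 7·7 = 49 = 6·8 + 1), so t ≡ 7·5 = 35 ≡ 3 (mod 8).
    Then x = 18 + 39·3 = 135, valid modulo lcm(39, 8) = 312: x ≡ 135 (mod 312).
Verify: 135 mod 3 = 0 ✓, 135 mod 13 = 5 ✓, 135 mod 8 = 7 ✓.

x ≡ 135 (mod 312).


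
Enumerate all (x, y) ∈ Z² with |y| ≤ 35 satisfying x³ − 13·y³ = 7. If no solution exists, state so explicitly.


The equation is x³ - 13y³ = 7. For fixed y, x³ = 13·y³ + 7, so a solution requires the RHS to be a perfect cube.
Strategy: iterate y from -35 to 35, compute RHS = 13·y³ + 7, and check whether it is a (positive or negative) perfect cube.
Check small values of y:
  y = 0: RHS = 7 is not a perfect cube.
  y = 1: RHS = 20 is not a perfect cube.
  y = -1: RHS = -6 is not a perfect cube.
  y = 2: RHS = 111 is not a perfect cube.
  y = -2: RHS = -97 is not a perfect cube.
  y = 3: RHS = 358 is not a perfect cube.
  y = -3: RHS = -344 is not a perfect cube.
Continuing the search up to |y| = 35 finds no solutions either.
No (x, y) in the scanned range satisfies the equation.

No integer solutions with |y| ≤ 35.


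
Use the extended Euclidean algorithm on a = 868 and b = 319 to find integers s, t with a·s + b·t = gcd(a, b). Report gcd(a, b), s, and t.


Euclidean algorithm on (868, 319) — divide until remainder is 0:
  868 = 2 · 319 + 230
  319 = 1 · 230 + 89
  230 = 2 · 89 + 52
  89 = 1 · 52 + 37
  52 = 1 · 37 + 15
  37 = 2 · 15 + 7
  15 = 2 · 7 + 1
  7 = 7 · 1 + 0
gcd(868, 319) = 1.
Track Bezout coefficients alongside the remainders: start with r₀ = 868 = a·1 + b·0 (s = 1, t = 0) and r₁ = 319 = a·0 + b·1 (s = 0, t = 1); each new remainder r_{k+1} = r_{k-1} − q_k·r_k inherits s_{k+1} = s_{k-1} − q_k·s_k, t_{k+1} = t_{k-1} − q_k·t_k, so r_k = a·s_k + b·t_k at every step:
  q = 2: r = 230, s = 1 − 2·0 = 1, t = 0 − 2·1 = -2  (check: 868·1 + 319·(-2) = 230)
  q = 1: r = 89, s = 0 − 1·1 = -1, t = 1 − 1·(-2) = 3  (check: 868·(-1) + 319·3 = 89)
  q = 2: r = 52, s = 1 − 2·(-1) = 3, t = -2 − 2·3 = -8  (check: 868·3 + 319·(-8) = 52)
  q = 1: r = 37, s = -1 − 1·3 = -4, t = 3 − 1·(-8) = 11  (check: 868·(-4) + 319·11 = 37)
  q = 1: r = 15, s = 3 − 1·(-4) = 7, t = -8 − 1·11 = -19  (check: 868·7 + 319·(-19) = 15)
  q = 2: r = 7, s = -4 − 2·7 = -18, t = 11 − 2·(-19) = 49  (check: 868·(-18) + 319·49 = 7)
  q = 2: r = 1, s = 7 − 2·(-18) = 43, t = -19 − 2·49 = -117  (check: 868·43 + 319·(-117) = 1)
The row with r = 1 (the gcd) gives the Bezout coefficients s = 43, t = -117.
Result: 868 · (43) + 319 · (-117) = 1.

gcd(868, 319) = 1; s = 43, t = -117 (check: 868·43 + 319·(-117) = 1).


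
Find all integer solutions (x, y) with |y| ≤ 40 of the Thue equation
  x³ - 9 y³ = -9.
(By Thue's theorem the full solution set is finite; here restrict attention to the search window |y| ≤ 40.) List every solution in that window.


The equation is x³ - 9y³ = -9. For fixed y, x³ = 9·y³ − 9, so a solution requires the RHS to be a perfect cube.
Strategy: iterate y from -40 to 40, compute RHS = 9·y³ − 9, and check whether it is a (positive or negative) perfect cube.
Check small values of y:
  y = 0: RHS = -9 is not a perfect cube.
  y = 1: RHS = 0 = (0)³ ⇒ x = 0 works.
  y = -1: RHS = -18 is not a perfect cube.
  y = 2: RHS = 63 is not a perfect cube.
  y = -2: RHS = -81 is not a perfect cube.
  y = 3: RHS = 234 is not a perfect cube.
  y = -3: RHS = -252 is not a perfect cube.
Continuing the search up to |y| = 40 finds no further solutions beyond those listed.
Collected solutions: (0, 1).

Solutions (with |y| ≤ 40): (0, 1).


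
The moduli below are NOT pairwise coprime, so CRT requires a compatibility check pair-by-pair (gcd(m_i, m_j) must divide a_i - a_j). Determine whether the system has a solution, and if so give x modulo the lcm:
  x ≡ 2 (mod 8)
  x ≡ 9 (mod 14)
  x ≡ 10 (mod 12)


Moduli 8, 14, 12 are not pairwise coprime, so CRT works modulo lcm(m_i) when all pairwise compatibility conditions hold.
Pairwise compatibility: gcd(m_i, m_j) must divide a_i - a_j for every pair.
Merge one congruence at a time:
  Start: x ≡ 2 (mod 8).
  Combine with x ≡ 9 (mod 14): gcd(8, 14) = 2, and 9 - 2 = 7 is NOT divisible by 2.
    ⇒ system is inconsistent (no integer solution).

No solution (the system is inconsistent).


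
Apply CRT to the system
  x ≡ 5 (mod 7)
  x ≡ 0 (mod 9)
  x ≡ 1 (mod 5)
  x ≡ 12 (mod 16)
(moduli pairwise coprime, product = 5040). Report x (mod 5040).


Product of moduli M = 7 · 9 · 5 · 16 = 5040.
Merge one congruence at a time:
  Start: x ≡ 5 (mod 7).
  Combine with x ≡ 0 (mod 9); new modulus lcm = 63.
    Write x = 5 + 7·t and substitute into x ≡ 0 (mod 9): 7·t ≡ 0 − 5 = -5 (mod 9).
    Reduce coefficients mod 9: 7·t ≡ 4 (mod 9).
    The inverse of 7 mod 9 is 4 (since 7·4 = 28 = 3·9 + 1), so t ≡ 4·4 = 16 ≡ 7 (mod 9).
    Then x = 5 + 7·7 = 54, valid modulo lcm(7, 9) = 63: x ≡ 54 (mod 63).
  Combine with x ≡ 1 (mod 5); new modulus lcm = 315.
    Write x = 54 + 63·t and substitute into x ≡ 1 (mod 5): 63·t ≡ 1 − 54 = -53 (mod 5).
    Reduce coefficients mod 5: 3·t ≡ 2 (mod 5).
    The inverse of 3 mod 5 is 2 (since 3·2 = 6 = 1·5 + 1), so t ≡ 2·2 = 4 ≡ 4 (mod 5).
    Then x = 54 + 63·4 = 306, valid modulo lcm(63, 5) = 315: x ≡ 306 (mod 315).
  Combine with x ≡ 12 (mod 16); new modulus lcm = 5040.
    Write x = 306 + 315·t and substitute into x ≡ 12 (mod 16): 315·t ≡ 12 − 306 = -294 (mod 16).
    Reduce coefficients mod 16: 11·t ≡ 10 (mod 16).
    The inverse of 11 mod 16 is 3 (since 11·3 = 33 = 2·16 + 1), so t ≡ 3·10 = 30 ≡ 14 (mod 16).
    Then x = 306 + 315·14 = 4716, valid modulo lcm(315, 16) = 5040: x ≡ 4716 (mod 5040).
Verify against each original: 4716 mod 7 = 5, 4716 mod 9 = 0, 4716 mod 5 = 1, 4716 mod 16 = 12.

x ≡ 4716 (mod 5040).


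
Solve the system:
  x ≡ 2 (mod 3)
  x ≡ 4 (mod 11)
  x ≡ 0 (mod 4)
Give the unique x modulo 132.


Moduli 3, 11, 4 are pairwise coprime; by CRT there is a unique solution modulo M = 3 · 11 · 4 = 132.
Solve pairwise, accumulating the modulus:
  Start with x ≡ 2 (mod 3).
  Combine with x ≡ 4 (mod 11): since gcd(3, 11) = 1, we get a unique residue mod 33.
    Write x = 2 + 3·t and substitute into x ≡ 4 (mod 11): 3·t ≡ 4 − 2 = 2 (mod 11).
    The inverse of 3 mod 11 is 4 (since 3·4 = 12 = 1·11 + 1), so t ≡ 4·2 = 8 ≡ 8 (mod 11).
    Then x = 2 + 3·8 = 26, valid modulo lcm(3, 11) = 33: x ≡ 26 (mod 33).
  Combine with x ≡ 0 (mod 4): since gcd(33, 4) = 1, we get a unique residue mod 132.
    Write x = 26 + 33·t and substitute into x ≡ 0 (mod 4): 33·t ≡ 0 − 26 = -26 (mod 4).
    Reduce coefficients mod 4: 1·t ≡ 2 (mod 4).
    So t ≡ 2 (mod 4).
    Then x = 26 + 33·2 = 92, valid modulo lcm(33, 4) = 132: x ≡ 92 (mod 132).
Verify: 92 mod 3 = 2 ✓, 92 mod 11 = 4 ✓, 92 mod 4 = 0 ✓.

x ≡ 92 (mod 132).


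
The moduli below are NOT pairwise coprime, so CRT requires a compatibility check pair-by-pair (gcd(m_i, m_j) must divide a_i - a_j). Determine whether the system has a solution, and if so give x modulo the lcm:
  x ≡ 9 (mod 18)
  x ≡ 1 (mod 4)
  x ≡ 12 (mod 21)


Moduli 18, 4, 21 are not pairwise coprime, so CRT works modulo lcm(m_i) when all pairwise compatibility conditions hold.
Pairwise compatibility: gcd(m_i, m_j) must divide a_i - a_j for every pair.
Merge one congruence at a time:
  Start: x ≡ 9 (mod 18).
  Combine with x ≡ 1 (mod 4): gcd(18, 4) = 2; 1 - 9 = -8, which IS divisible by 2, so compatible.
    Write x = 9 + 18·t and substitute into x ≡ 1 (mod 4): 18·t ≡ 1 − 9 = -8 (mod 4).
    Divide the congruence (and modulus) by g = 2: 9·t ≡ -4 (mod 2).
    Reduce coefficients mod 2: 1·t ≡ 0 (mod 2).
    So t ≡ 0 (mod 2).
    Then x = 9 + 18·0 = 9, valid modulo lcm(18, 4) = 36: x ≡ 9 (mod 36).
  Combine with x ≡ 12 (mod 21): gcd(36, 21) = 3; 12 - 9 = 3, which IS divisible by 3, so compatible.
    Write x = 9 + 36·t and substitute into x ≡ 12 (mod 21): 36·t ≡ 12 − 9 = 3 (mod 21).
    Divide the congruence (and modulus) by g = 3: 12·t ≡ 1 (mod 7).
    Reduce coefficients mod 7: 5·t ≡ 1 (mod 7).
    The inverse of 5 mod 7 is 3 (since 5·3 = 15 = 2·7 + 1), so t ≡ 3·1 = 3 ≡ 3 (mod 7).
    Then x = 9 + 36·3 = 117, valid modulo lcm(36, 21) = 252: x ≡ 117 (mod 252).
Verify: 117 mod 18 = 9, 117 mod 4 = 1, 117 mod 21 = 12.

x ≡ 117 (mod 252).


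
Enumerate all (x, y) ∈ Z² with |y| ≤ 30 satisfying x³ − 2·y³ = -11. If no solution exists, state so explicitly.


The equation is x³ - 2y³ = -11. For fixed y, x³ = 2·y³ − 11, so a solution requires the RHS to be a perfect cube.
Strategy: iterate y from -30 to 30, compute RHS = 2·y³ − 11, and check whether it is a (positive or negative) perfect cube.
Check small values of y:
  y = 0: RHS = -11 is not a perfect cube.
  y = 1: RHS = -9 is not a perfect cube.
  y = -1: RHS = -13 is not a perfect cube.
  y = 2: RHS = 5 is not a perfect cube.
  y = -2: RHS = -27 = (-3)³ ⇒ x = -3 works.
  y = 3: RHS = 43 is not a perfect cube.
  y = -3: RHS = -65 is not a perfect cube.
Continuing the search up to |y| = 30 finds no further solutions beyond those listed.
Collected solutions: (-3, -2).

Solutions (with |y| ≤ 30): (-3, -2).


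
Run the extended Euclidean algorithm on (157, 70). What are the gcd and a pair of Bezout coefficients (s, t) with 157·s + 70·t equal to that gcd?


Euclidean algorithm on (157, 70) — divide until remainder is 0:
  157 = 2 · 70 + 17
  70 = 4 · 17 + 2
  17 = 8 · 2 + 1
  2 = 2 · 1 + 0
gcd(157, 70) = 1.
Track Bezout coefficients alongside the remainders: start with r₀ = 157 = a·1 + b·0 (s = 1, t = 0) and r₁ = 70 = a·0 + b·1 (s = 0, t = 1); each new remainder r_{k+1} = r_{k-1} − q_k·r_k inherits s_{k+1} = s_{k-1} − q_k·s_k, t_{k+1} = t_{k-1} − q_k·t_k, so r_k = a·s_k + b·t_k at every step:
  q = 2: r = 17, s = 1 − 2·0 = 1, t = 0 − 2·1 = -2  (check: 157·1 + 70·(-2) = 17)
  q = 4: r = 2, s = 0 − 4·1 = -4, t = 1 − 4·(-2) = 9  (check: 157·(-4) + 70·9 = 2)
  q = 8: r = 1, s = 1 − 8·(-4) = 33, t = -2 − 8·9 = -74  (check: 157·33 + 70·(-74) = 1)
The row with r = 1 (the gcd) gives the Bezout coefficients s = 33, t = -74.
Result: 157 · (33) + 70 · (-74) = 1.

gcd(157, 70) = 1; s = 33, t = -74 (check: 157·33 + 70·(-74) = 1).


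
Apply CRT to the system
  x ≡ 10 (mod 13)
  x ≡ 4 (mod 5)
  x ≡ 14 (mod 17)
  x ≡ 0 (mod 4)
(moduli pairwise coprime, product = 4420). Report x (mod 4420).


Product of moduli M = 13 · 5 · 17 · 4 = 4420.
Merge one congruence at a time:
  Start: x ≡ 10 (mod 13).
  Combine with x ≡ 4 (mod 5); new modulus lcm = 65.
    Write x = 10 + 13·t and substitute into x ≡ 4 (mod 5): 13·t ≡ 4 − 10 = -6 (mod 5).
    Reduce coefficients mod 5: 3·t ≡ 4 (mod 5).
    The inverse of 3 mod 5 is 2 (since 3·2 = 6 = 1·5 + 1), so t ≡ 2·4 = 8 ≡ 3 (mod 5).
    Then x = 10 + 13·3 = 49, valid modulo lcm(13, 5) = 65: x ≡ 49 (mod 65).
  Combine with x ≡ 14 (mod 17); new modulus lcm = 1105.
    Write x = 49 + 65·t and substitute into x ≡ 14 (mod 17): 65·t ≡ 14 − 49 = -35 (mod 17).
    Reduce coefficients mod 17: 14·t ≡ 16 (mod 17).
    The inverse of 14 mod 17 is 11 (since 14·11 = 154 = 9·17 + 1), so t ≡ 11·16 = 176 ≡ 6 (mod 17).
    Then x = 49 + 65·6 = 439, valid modulo lcm(65, 17) = 1105: x ≡ 439 (mod 1105).
  Combine with x ≡ 0 (mod 4); new modulus lcm = 4420.
    Write x = 439 + 1105·t and substitute into x ≡ 0 (mod 4): 1105·t ≡ 0 − 439 = -439 (mod 4).
    Reduce coefficients mod 4: 1·t ≡ 1 (mod 4).
    So t ≡ 1 (mod 4).
    Then x = 439 + 1105·1 = 1544, valid modulo lcm(1105, 4) = 4420: x ≡ 1544 (mod 4420).
Verify against each original: 1544 mod 13 = 10, 1544 mod 5 = 4, 1544 mod 17 = 14, 1544 mod 4 = 0.

x ≡ 1544 (mod 4420).


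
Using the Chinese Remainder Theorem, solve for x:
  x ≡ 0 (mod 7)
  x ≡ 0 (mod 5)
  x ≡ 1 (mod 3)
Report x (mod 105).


Moduli 7, 5, 3 are pairwise coprime; by CRT there is a unique solution modulo M = 7 · 5 · 3 = 105.
Solve pairwise, accumulating the modulus:
  Start with x ≡ 0 (mod 7).
  Combine with x ≡ 0 (mod 5): since gcd(7, 5) = 1, we get a unique residue mod 35.
    Write x = 0 + 7·t and substitute into x ≡ 0 (mod 5): 7·t ≡ 0 − 0 = 0 (mod 5).
    Reduce coefficients mod 5: 2·t ≡ 0 (mod 5).
    The inverse of 2 mod 5 is 3 (since 2·3 = 6 = 1·5 + 1), so t ≡ 3·0 = 0 ≡ 0 (mod 5).
    Then x = 0 + 7·0 = 0, valid modulo lcm(7, 5) = 35: x ≡ 0 (mod 35).
  Combine with x ≡ 1 (mod 3): since gcd(35, 3) = 1, we get a unique residue mod 105.
    Write x = 0 + 35·t and substitute into x ≡ 1 (mod 3): 35·t ≡ 1 − 0 = 1 (mod 3).
    Reduce coefficients mod 3: 2·t ≡ 1 (mod 3).
    The inverse of 2 mod 3 is 2 (since 2·2 = 4 = 1·3 + 1), so t ≡ 2·1 = 2 ≡ 2 (mod 3).
    Then x = 0 + 35·2 = 70, valid modulo lcm(35, 3) = 105: x ≡ 70 (mod 105).
Verify: 70 mod 7 = 0 ✓, 70 mod 5 = 0 ✓, 70 mod 3 = 1 ✓.

x ≡ 70 (mod 105).


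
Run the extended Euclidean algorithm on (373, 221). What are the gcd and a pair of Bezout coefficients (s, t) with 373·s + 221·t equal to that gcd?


Euclidean algorithm on (373, 221) — divide until remainder is 0:
  373 = 1 · 221 + 152
  221 = 1 · 152 + 69
  152 = 2 · 69 + 14
  69 = 4 · 14 + 13
  14 = 1 · 13 + 1
  13 = 13 · 1 + 0
gcd(373, 221) = 1.
Track Bezout coefficients alongside the remainders: start with r₀ = 373 = a·1 + b·0 (s = 1, t = 0) and r₁ = 221 = a·0 + b·1 (s = 0, t = 1); each new remainder r_{k+1} = r_{k-1} − q_k·r_k inherits s_{k+1} = s_{k-1} − q_k·s_k, t_{k+1} = t_{k-1} − q_k·t_k, so r_k = a·s_k + b·t_k at every step:
  q = 1: r = 152, s = 1 − 1·0 = 1, t = 0 − 1·1 = -1  (check: 373·1 + 221·(-1) = 152)
  q = 1: r = 69, s = 0 − 1·1 = -1, t = 1 − 1·(-1) = 2  (check: 373·(-1) + 221·2 = 69)
  q = 2: r = 14, s = 1 − 2·(-1) = 3, t = -1 − 2·2 = -5  (check: 373·3 + 221·(-5) = 14)
  q = 4: r = 13, s = -1 − 4·3 = -13, t = 2 − 4·(-5) = 22  (check: 373·(-13) + 221·22 = 13)
  q = 1: r = 1, s = 3 − 1·(-13) = 16, t = -5 − 1·22 = -27  (check: 373·16 + 221·(-27) = 1)
The row with r = 1 (the gcd) gives the Bezout coefficients s = 16, t = -27.
Result: 373 · (16) + 221 · (-27) = 1.

gcd(373, 221) = 1; s = 16, t = -27 (check: 373·16 + 221·(-27) = 1).


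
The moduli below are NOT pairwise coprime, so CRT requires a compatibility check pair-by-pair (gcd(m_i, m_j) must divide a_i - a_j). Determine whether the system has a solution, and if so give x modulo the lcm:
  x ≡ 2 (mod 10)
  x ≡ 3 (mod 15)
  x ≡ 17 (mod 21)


Moduli 10, 15, 21 are not pairwise coprime, so CRT works modulo lcm(m_i) when all pairwise compatibility conditions hold.
Pairwise compatibility: gcd(m_i, m_j) must divide a_i - a_j for every pair.
Merge one congruence at a time:
  Start: x ≡ 2 (mod 10).
  Combine with x ≡ 3 (mod 15): gcd(10, 15) = 5, and 3 - 2 = 1 is NOT divisible by 5.
    ⇒ system is inconsistent (no integer solution).

No solution (the system is inconsistent).


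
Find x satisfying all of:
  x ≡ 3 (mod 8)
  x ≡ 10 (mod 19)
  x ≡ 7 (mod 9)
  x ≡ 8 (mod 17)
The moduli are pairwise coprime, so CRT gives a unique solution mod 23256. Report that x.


Product of moduli M = 8 · 19 · 9 · 17 = 23256.
Merge one congruence at a time:
  Start: x ≡ 3 (mod 8).
  Combine with x ≡ 10 (mod 19); new modulus lcm = 152.
    Write x = 3 + 8·t and substitute into x ≡ 10 (mod 19): 8·t ≡ 10 − 3 = 7 (mod 19).
    The inverse of 8 mod 19 is 12 (since 8·12 = 96 = 5·19 + 1), so t ≡ 12·7 = 84 ≡ 8 (mod 19).
    Then x = 3 + 8·8 = 67, valid modulo lcm(8, 19) = 152: x ≡ 67 (mod 152).
  Combine with x ≡ 7 (mod 9); new modulus lcm = 1368.
    Write x = 67 + 152·t and substitute into x ≡ 7 (mod 9): 152·t ≡ 7 − 67 = -60 (mod 9).
    Reduce coefficients mod 9: 8·t ≡ 3 (mod 9).
    The inverse of 8 mod 9 is 8 (since 8·8 = 64 = 7·9 + 1), so t ≡ 8·3 = 24 ≡ 6 (mod 9).
    Then x = 67 + 152·6 = 979, valid modulo lcm(152, 9) = 1368: x ≡ 979 (mod 1368).
  Combine with x ≡ 8 (mod 17); new modulus lcm = 23256.
    Write x = 979 + 1368·t and substitute into x ≡ 8 (mod 17): 1368·t ≡ 8 − 979 = -971 (mod 17).
    Reduce coefficients mod 17: 8·t ≡ 15 (mod 17).
    The inverse of 8 mod 17 is 15 (since 8·15 = 120 = 7·17 + 1), so t ≡ 15·15 = 225 ≡ 4 (mod 17).
    Then x = 979 + 1368·4 = 6451, valid modulo lcm(1368, 17) = 23256: x ≡ 6451 (mod 23256).
Verify against each original: 6451 mod 8 = 3, 6451 mod 19 = 10, 6451 mod 9 = 7, 6451 mod 17 = 8.

x ≡ 6451 (mod 23256).
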